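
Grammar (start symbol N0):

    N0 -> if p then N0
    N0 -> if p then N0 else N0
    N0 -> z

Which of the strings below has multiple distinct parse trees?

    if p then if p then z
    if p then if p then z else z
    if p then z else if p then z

if p then if p then z else z

if p then if p then z: 1 tree
if p then if p then z else z: 2 trees
if p then z else if p then z: 1 tree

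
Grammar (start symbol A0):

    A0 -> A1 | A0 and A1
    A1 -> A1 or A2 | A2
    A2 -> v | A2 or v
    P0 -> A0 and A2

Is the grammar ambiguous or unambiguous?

Witness: v or v

Derivation 1: A0 ⇒ A1 ⇒ A1 or A2 ⇒ A2 or A2 ⇒ v or A2 ⇒ v or v
Derivation 2: A0 ⇒ A1 ⇒ A2 ⇒ A2 or v ⇒ v or v

Two distinct leftmost derivations for the same string.

Ambiguous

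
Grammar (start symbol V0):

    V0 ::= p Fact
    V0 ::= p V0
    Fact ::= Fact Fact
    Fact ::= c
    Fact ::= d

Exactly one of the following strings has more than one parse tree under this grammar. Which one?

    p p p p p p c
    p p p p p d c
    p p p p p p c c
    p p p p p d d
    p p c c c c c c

p p p p p p c: 1 tree
p p p p p d c: 1 tree
p p p p p p c c: 1 tree
p p p p p d d: 1 tree
p p c c c c c c: 42 trees

p p c c c c c c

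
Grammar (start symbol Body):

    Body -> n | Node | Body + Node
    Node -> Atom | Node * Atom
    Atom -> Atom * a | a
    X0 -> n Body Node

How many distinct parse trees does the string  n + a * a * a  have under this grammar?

4

Parse trees for n + a * a * a:
  [Body [Body n] + [Node [Atom [Atom [Atom a] * a] * a]]]
  [Body [Body n] + [Node [Node [Atom a]] * [Atom [Atom a] * a]]]
  [Body [Body n] + [Node [Node [Atom [Atom a] * a]] * [Atom a]]]
  [Body [Body n] + [Node [Node [Node [Atom a]] * [Atom a]] * [Atom a]]]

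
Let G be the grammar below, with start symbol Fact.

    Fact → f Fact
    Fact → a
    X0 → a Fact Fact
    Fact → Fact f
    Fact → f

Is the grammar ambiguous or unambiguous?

Witness: f f

Derivation 1: Fact ⇒ f Fact ⇒ f f
Derivation 2: Fact ⇒ Fact f ⇒ f f

Two distinct leftmost derivations for the same string.

Ambiguous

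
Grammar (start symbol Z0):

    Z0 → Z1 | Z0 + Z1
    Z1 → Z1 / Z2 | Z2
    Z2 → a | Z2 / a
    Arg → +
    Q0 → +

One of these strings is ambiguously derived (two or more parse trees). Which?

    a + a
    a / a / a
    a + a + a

a + a: 1 tree
a / a / a: 4 trees
a + a + a: 1 tree

a / a / a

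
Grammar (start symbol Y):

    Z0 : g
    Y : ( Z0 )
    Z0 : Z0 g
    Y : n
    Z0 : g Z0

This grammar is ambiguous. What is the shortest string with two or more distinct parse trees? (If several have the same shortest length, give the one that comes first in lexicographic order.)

( g g )

length 1: no string has ≥2 trees
length 3: no string has ≥2 trees
length 4: ( g g ) has 2 parse trees

Two derivations of ( g g ):
  Y ⇒ ( Z0 ) ⇒ ( Z0 g ) ⇒ ( g g )
  Y ⇒ ( Z0 ) ⇒ ( g Z0 ) ⇒ ( g g )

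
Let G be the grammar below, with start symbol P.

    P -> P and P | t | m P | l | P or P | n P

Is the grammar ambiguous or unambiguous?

Ambiguous

Witness: m l and l

Derivation 1: P ⇒ P and P ⇒ m P and P ⇒ m l and P ⇒ m l and l
Derivation 2: P ⇒ m P ⇒ m P and P ⇒ m l and P ⇒ m l and l

Two distinct leftmost derivations for the same string.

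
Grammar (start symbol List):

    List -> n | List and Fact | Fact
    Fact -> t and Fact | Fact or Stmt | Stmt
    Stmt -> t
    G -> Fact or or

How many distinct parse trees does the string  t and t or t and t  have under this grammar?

3

Parse trees for t and t or t and t:
  [List [List [List [Fact [Stmt t]]] and [Fact [Fact [Stmt t]] or [Stmt t]]] and [Fact [Stmt t]]]
  [List [List [Fact t and [Fact [Fact [Stmt t]] or [Stmt t]]]] and [Fact [Stmt t]]]
  [List [List [Fact [Fact t and [Fact [Stmt t]]] or [Stmt t]]] and [Fact [Stmt t]]]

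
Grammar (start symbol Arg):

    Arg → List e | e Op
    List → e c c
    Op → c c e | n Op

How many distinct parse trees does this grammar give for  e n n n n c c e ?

1

Parse trees for e n n n n c c e:
  [Arg e [Op n [Op n [Op n [Op n [Op c c e]]]]]]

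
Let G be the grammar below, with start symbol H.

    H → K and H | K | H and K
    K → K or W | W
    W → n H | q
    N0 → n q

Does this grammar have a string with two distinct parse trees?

Ambiguous

Witness: q and q

Derivation 1: H ⇒ K and H ⇒ W and H ⇒ q and H ⇒ q and K ⇒ q and W ⇒ q and q
Derivation 2: H ⇒ H and K ⇒ K and K ⇒ W and K ⇒ q and K ⇒ q and W ⇒ q and q

Two distinct leftmost derivations for the same string.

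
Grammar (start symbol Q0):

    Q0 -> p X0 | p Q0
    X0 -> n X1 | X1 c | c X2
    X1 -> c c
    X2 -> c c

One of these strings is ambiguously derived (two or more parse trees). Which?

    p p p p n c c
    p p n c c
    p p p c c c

p p p p n c c: 1 tree
p p n c c: 1 tree
p p p c c c: 2 trees

p p p c c c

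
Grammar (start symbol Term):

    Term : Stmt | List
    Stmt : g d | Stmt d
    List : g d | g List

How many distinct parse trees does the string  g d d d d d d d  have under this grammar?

1

Parse trees for g d d d d d d d:
  [Term [Stmt [Stmt [Stmt [Stmt [Stmt [Stmt [Stmt g d] d] d] d] d] d] d]]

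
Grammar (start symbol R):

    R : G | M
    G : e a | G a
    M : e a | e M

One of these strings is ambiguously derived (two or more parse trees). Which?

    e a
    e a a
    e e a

e a: 2 trees
e a a: 1 tree
e e a: 1 tree

e a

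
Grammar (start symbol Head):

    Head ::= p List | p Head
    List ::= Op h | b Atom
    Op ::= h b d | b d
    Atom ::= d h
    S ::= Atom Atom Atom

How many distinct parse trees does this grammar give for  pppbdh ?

2

Parse trees for pppbdh:
  [Head p [Head p [Head p [List [Op b d] h]]]]
  [Head p [Head p [Head p [List b [Atom d h]]]]]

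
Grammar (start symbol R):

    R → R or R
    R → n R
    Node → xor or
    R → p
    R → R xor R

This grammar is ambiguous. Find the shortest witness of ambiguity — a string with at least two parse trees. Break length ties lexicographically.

length 1: no string has ≥2 trees
length 2: no string has ≥2 trees
length 3: no string has ≥2 trees
length 4: n p or p has 2 parse trees

Two derivations of n p or p:
  R ⇒ R or R ⇒ n R or R ⇒ n p or R ⇒ n p or p
  R ⇒ n R ⇒ n R or R ⇒ n p or R ⇒ n p or p

n p or p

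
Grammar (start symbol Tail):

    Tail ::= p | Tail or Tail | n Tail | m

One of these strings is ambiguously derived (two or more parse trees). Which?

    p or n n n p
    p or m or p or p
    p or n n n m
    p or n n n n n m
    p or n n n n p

p or m or p or p

p or n n n p: 1 tree
p or m or p or p: 5 trees
p or n n n m: 1 tree
p or n n n n n m: 1 tree
p or n n n n p: 1 tree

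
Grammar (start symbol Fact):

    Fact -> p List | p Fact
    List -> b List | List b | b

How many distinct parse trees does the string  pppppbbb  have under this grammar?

4

Parse trees for pppppbbb:
  [Fact p [Fact p [Fact p [Fact p [Fact p [List b [List b [List b]]]]]]]]
  [Fact p [Fact p [Fact p [Fact p [Fact p [List b [List [List b] b]]]]]]]
  [Fact p [Fact p [Fact p [Fact p [Fact p [List [List b [List b]] b]]]]]]
  [Fact p [Fact p [Fact p [Fact p [Fact p [List [List [List b] b] b]]]]]]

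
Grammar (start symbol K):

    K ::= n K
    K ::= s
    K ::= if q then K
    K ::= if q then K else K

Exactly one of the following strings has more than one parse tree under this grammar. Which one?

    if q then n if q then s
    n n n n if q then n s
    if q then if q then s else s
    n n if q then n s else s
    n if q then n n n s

if q then n if q then s: 1 tree
n n n n if q then n s: 1 tree
if q then if q then s else s: 2 trees
n n if q then n s else s: 1 tree
n if q then n n n s: 1 tree

if q then if q then s else s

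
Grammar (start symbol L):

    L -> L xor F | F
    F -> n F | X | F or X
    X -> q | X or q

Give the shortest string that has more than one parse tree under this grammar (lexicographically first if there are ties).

length 1: no string has ≥2 trees
length 2: no string has ≥2 trees
length 3: q or q has 2 parse trees

Two derivations of q or q:
  L ⇒ F ⇒ X ⇒ X or q ⇒ q or q
  L ⇒ F ⇒ F or X ⇒ X or X ⇒ q or X ⇒ q or q

q or q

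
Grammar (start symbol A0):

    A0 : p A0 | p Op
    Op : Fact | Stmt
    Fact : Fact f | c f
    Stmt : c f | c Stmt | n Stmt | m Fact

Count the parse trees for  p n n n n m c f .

1

Parse trees for p n n n n m c f:
  [A0 p [Op [Stmt n [Stmt n [Stmt n [Stmt n [Stmt m [Fact c f]]]]]]]]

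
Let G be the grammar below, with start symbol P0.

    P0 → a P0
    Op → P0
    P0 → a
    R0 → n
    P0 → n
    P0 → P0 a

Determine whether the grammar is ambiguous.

Ambiguous

Witness: a a

Derivation 1: P0 ⇒ a P0 ⇒ a a
Derivation 2: P0 ⇒ P0 a ⇒ a a

Two distinct leftmost derivations for the same string.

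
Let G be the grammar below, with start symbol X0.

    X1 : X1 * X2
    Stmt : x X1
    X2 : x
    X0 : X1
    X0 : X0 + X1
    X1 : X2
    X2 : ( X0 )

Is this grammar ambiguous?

Unambiguous

(Stmt is unreachable from X0, so its rules don't affect L(X0).) This is a standard precedence ladder (X0 over X1 over X2), with each level left-recursive on its own operator ('+' at X0, '*' at X1). That structure is LR(1), hence unambiguous.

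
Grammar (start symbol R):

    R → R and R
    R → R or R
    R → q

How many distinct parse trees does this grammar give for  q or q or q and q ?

Parse trees for q or q or q and q:
  [R [R [R q] or [R [R q] or [R q]]] and [R q]]
  [R [R [R [R q] or [R q]] or [R q]] and [R q]]
  [R [R q] or [R [R [R q] or [R q]] and [R q]]]
  [R [R q] or [R [R q] or [R [R q] and [R q]]]]
  [R [R [R q] or [R q]] or [R [R q] and [R q]]]

5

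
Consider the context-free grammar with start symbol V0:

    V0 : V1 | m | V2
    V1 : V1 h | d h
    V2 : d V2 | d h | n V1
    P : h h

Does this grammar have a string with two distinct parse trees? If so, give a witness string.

Ambiguous

Witness: d h

Derivation 1: V0 ⇒ V1 ⇒ d h
Derivation 2: V0 ⇒ V2 ⇒ d h

Two distinct leftmost derivations for the same string.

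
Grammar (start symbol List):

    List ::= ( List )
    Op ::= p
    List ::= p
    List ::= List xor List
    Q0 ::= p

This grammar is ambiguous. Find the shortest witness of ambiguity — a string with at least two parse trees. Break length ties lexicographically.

p xor p xor p

length 1: no string has ≥2 trees
length 3: no string has ≥2 trees
length 5: p xor p xor p has 2 parse trees

Two derivations of p xor p xor p:
  List ⇒ List xor List ⇒ p xor List ⇒ p xor List xor List ⇒ p xor p xor List ⇒ p xor p xor p
  List ⇒ List xor List ⇒ List xor List xor List ⇒ p xor List xor List ⇒ p xor p xor List ⇒ p xor p xor p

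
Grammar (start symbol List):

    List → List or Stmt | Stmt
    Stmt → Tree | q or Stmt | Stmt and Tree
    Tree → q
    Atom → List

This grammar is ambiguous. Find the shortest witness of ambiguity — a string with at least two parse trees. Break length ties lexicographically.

q or q

length 1: no string has ≥2 trees
length 3: q or q has 2 parse trees

Two derivations of q or q:
  List ⇒ List or Stmt ⇒ Stmt or Stmt ⇒ Tree or Stmt ⇒ q or Stmt ⇒ q or Tree ⇒ q or q
  List ⇒ Stmt ⇒ q or Stmt ⇒ q or Tree ⇒ q or q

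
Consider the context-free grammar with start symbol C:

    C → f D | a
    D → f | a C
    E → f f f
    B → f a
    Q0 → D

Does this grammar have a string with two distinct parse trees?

(E, B, Q0 are unreachable from C, so their rules don't affect L(C).) Restricted to the reachable nonterminals, every rule has the form A → t or A → t B, and no two rules for the same A share a first terminal. The grammar encodes a DFA — one run per string.

Unambiguous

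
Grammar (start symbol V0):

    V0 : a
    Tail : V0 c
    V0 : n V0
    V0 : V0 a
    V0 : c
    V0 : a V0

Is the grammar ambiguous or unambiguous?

Witness: a a

Derivation 1: V0 ⇒ V0 a ⇒ a a
Derivation 2: V0 ⇒ a V0 ⇒ a a

Two distinct leftmost derivations for the same string.

Ambiguous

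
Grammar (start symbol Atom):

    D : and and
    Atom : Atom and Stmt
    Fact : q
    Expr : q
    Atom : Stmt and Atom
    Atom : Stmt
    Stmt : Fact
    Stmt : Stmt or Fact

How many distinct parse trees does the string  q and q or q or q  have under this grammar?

Parse trees for q and q or q or q:
  [Atom [Atom [Stmt [Fact q]]] and [Stmt [Stmt [Stmt [Fact q]] or [Fact q]] or [Fact q]]]
  [Atom [Stmt [Fact q]] and [Atom [Stmt [Stmt [Stmt [Fact q]] or [Fact q]] or [Fact q]]]]

2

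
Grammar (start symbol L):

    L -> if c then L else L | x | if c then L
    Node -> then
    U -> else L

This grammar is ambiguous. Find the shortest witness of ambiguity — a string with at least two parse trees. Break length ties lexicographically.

if c then if c then x else x

length 1: no string has ≥2 trees
length 4: no string has ≥2 trees
length 6: no string has ≥2 trees
length 7: no string has ≥2 trees
length 9: if c then if c then x else x has 2 parse trees

Two derivations of if c then if c then x else x:
  L ⇒ if c then L else L ⇒ if c then if c then L else L ⇒ if c then if c then x else L ⇒ if c then if c then x else x
  L ⇒ if c then L ⇒ if c then if c then L else L ⇒ if c then if c then x else L ⇒ if c then if c then x else x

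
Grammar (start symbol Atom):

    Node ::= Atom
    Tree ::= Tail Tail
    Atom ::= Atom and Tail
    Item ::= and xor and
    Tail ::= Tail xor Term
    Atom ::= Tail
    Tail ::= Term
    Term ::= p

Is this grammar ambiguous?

Unambiguous

Only Atom, Tail, Term are reachable from Atom; ignoring the rest: This is a standard precedence ladder (Atom over Tail over Term), with each level left-recursive on its own operator ('and' at Atom, 'xor' at Tail). That structure is LR(1), hence unambiguous.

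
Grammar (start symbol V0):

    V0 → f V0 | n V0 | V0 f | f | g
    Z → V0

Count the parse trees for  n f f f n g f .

Parse trees for n f f f n g f:
  [V0 n [V0 f [V0 f [V0 f [V0 n [V0 [V0 g] f]]]]]]
  [V0 n [V0 f [V0 f [V0 f [V0 [V0 n [V0 g]] f]]]]]
  [V0 n [V0 f [V0 f [V0 [V0 f [V0 n [V0 g]]] f]]]]
  [V0 n [V0 f [V0 [V0 f [V0 f [V0 n [V0 g]]]] f]]]
  [V0 n [V0 [V0 f [V0 f [V0 f [V0 n [V0 g]]]]] f]]
  [V0 [V0 n [V0 f [V0 f [V0 f [V0 n [V0 g]]]]]] f]

6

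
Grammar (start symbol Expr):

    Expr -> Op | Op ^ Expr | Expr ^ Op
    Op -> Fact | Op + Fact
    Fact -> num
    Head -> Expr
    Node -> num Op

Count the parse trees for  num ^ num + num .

2

Parse trees for num ^ num + num:
  [Expr [Op [Fact num]] ^ [Expr [Op [Op [Fact num]] + [Fact num]]]]
  [Expr [Expr [Op [Fact num]]] ^ [Op [Op [Fact num]] + [Fact num]]]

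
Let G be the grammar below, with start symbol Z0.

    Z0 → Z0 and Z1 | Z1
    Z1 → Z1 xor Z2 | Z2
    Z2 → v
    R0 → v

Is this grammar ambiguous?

Unambiguous

(R0 is unreachable from Z0, so its rules don't affect L(Z0).) The grammar is stratified — Z0 handles 'and' (left-recursive), Z1 handles 'xor', Z2 atoms. Each operator has a fixed associativity and precedence level, so every string has one parse.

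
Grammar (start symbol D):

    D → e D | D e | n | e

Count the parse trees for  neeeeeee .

Parse trees for neeeeeee:
  [D [D [D [D [D [D [D [D n] e] e] e] e] e] e] e]

1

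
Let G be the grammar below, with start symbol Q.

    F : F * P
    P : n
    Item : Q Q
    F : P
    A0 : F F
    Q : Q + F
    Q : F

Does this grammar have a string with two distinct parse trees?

Unambiguous

(Item, A0 are unreachable from Q, so their rules don't affect L(Q).) This is a standard precedence ladder (Q over F over P), with each level left-recursive on its own operator ('+' at Q, '*' at F). That structure is LR(1), hence unambiguous.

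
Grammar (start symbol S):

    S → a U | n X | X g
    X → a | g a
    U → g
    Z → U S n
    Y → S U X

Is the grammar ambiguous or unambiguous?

Witness: a g

Derivation 1: S ⇒ a U ⇒ a g
Derivation 2: S ⇒ X g ⇒ a g

Two distinct leftmost derivations for the same string.

Ambiguous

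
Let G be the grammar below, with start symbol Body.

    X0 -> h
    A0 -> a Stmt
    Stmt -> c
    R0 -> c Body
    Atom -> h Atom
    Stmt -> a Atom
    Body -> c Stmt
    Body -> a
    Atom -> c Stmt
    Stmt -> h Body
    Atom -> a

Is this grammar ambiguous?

Unambiguous

Only Body, Stmt, Atom are reachable from Body; ignoring the rest: The reachable rules are right-linear with at most one rule per (nonterminal, next-terminal) pair. Each input token forces the next rule, so parsing is deterministic.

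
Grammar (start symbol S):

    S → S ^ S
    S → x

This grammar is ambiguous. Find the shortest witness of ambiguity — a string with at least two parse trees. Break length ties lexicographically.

length 1: no string has ≥2 trees
length 3: no string has ≥2 trees
length 5: x ^ x ^ x has 2 parse trees

Two derivations of x ^ x ^ x:
  S ⇒ S ^ S ⇒ S ^ S ^ S ⇒ x ^ S ^ S ⇒ x ^ x ^ S ⇒ x ^ x ^ x
  S ⇒ S ^ S ⇒ x ^ S ⇒ x ^ S ^ S ⇒ x ^ x ^ S ⇒ x ^ x ^ x

x ^ x ^ x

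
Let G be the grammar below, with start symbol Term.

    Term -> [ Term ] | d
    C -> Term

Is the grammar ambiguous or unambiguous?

Unambiguous

Only Term is reachable from Term; ignoring the rest: L(Term) is { openⁿ atom closeⁿ : n ≥ 0 }. The bracket depth fixes n, and the derivation is forced at every step.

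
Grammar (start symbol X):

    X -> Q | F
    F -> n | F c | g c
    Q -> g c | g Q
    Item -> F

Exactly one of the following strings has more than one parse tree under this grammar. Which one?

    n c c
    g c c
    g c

g c

n c c: 1 tree
g c c: 1 tree
g c: 2 trees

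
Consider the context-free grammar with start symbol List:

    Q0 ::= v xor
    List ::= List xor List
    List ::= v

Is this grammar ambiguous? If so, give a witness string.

Ambiguous

Witness: v xor v xor v

Derivation 1: List ⇒ List xor List ⇒ List xor List xor List ⇒ v xor List xor List ⇒ v xor v xor List ⇒ v xor v xor v
Derivation 2: List ⇒ List xor List ⇒ v xor List ⇒ v xor List xor List ⇒ v xor v xor List ⇒ v xor v xor v

Two distinct leftmost derivations for the same string.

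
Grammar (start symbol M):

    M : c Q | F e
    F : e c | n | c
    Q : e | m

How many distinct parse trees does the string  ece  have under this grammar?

1

Parse trees for ece:
  [M [F e c] e]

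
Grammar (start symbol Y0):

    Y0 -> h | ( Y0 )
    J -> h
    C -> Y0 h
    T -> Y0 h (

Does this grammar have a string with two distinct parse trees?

(J, C, T are unreachable from Y0, so their rules don't affect L(Y0).) L(Y0) is { openⁿ atom closeⁿ : n ≥ 0 }. The bracket depth fixes n, and the derivation is forced at every step.

Unambiguous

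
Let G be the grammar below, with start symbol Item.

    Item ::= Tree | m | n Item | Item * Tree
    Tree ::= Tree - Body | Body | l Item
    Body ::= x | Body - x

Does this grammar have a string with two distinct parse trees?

Witness: x - x

Derivation 1: Item ⇒ Tree ⇒ Tree - Body ⇒ Body - Body ⇒ x - Body ⇒ x - x
Derivation 2: Item ⇒ Tree ⇒ Body ⇒ Body - x ⇒ x - x

Two distinct leftmost derivations for the same string.

Ambiguous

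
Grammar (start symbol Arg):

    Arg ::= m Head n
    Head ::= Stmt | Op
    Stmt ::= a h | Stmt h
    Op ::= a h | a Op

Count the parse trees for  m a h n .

Parse trees for m a h n:
  [Arg m [Head [Stmt a h]] n]
  [Arg m [Head [Op a h]] n]

2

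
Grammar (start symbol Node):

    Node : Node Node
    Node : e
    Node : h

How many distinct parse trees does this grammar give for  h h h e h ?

14

Parse trees for h h h e h (showing first 6 of 14):
  [Node [Node h] [Node [Node h] [Node [Node h] [Node [Node e] [Node h]]]]]
  [Node [Node h] [Node [Node h] [Node [Node [Node h] [Node e]] [Node h]]]]
  [Node [Node h] [Node [Node [Node h] [Node h]] [Node [Node e] [Node h]]]]
  [Node [Node h] [Node [Node [Node h] [Node [Node h] [Node e]]] [Node h]]]
  [Node [Node h] [Node [Node [Node [Node h] [Node h]] [Node e]] [Node h]]]
  [Node [Node [Node h] [Node h]] [Node [Node h] [Node [Node e] [Node h]]]]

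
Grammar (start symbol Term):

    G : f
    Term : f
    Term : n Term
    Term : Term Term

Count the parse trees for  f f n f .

2

Parse trees for f f n f:
  [Term [Term f] [Term [Term f] [Term n [Term f]]]]
  [Term [Term [Term f] [Term f]] [Term n [Term f]]]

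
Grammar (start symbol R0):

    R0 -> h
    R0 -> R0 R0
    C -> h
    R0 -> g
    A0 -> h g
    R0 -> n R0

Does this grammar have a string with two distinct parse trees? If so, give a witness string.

Witness: g g g

Derivation 1: R0 ⇒ R0 R0 ⇒ R0 R0 R0 ⇒ g R0 R0 ⇒ g g R0 ⇒ g g g
Derivation 2: R0 ⇒ R0 R0 ⇒ g R0 ⇒ g R0 R0 ⇒ g g R0 ⇒ g g g

Two distinct leftmost derivations for the same string.

Ambiguous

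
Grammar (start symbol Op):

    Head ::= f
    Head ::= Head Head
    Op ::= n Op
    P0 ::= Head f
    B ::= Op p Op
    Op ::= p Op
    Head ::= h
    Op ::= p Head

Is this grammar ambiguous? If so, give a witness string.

Ambiguous

Witness: p f f f

Derivation 1: Op ⇒ p Head ⇒ p Head Head ⇒ p f Head ⇒ p f Head Head ⇒ p f f Head ⇒ p f f f
Derivation 2: Op ⇒ p Head ⇒ p Head Head ⇒ p Head Head Head ⇒ p f Head Head ⇒ p f f Head ⇒ p f f f

Two distinct leftmost derivations for the same string.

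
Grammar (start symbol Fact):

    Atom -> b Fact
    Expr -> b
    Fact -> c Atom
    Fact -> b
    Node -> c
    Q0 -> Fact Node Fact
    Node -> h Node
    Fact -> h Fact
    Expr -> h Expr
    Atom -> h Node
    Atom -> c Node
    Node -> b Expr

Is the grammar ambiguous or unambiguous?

Only Fact, Atom, Node, Expr are reachable from Fact; ignoring the rest: Restricted to the reachable nonterminals, every rule has the form A → t or A → t B, and no two rules for the same A share a first terminal. The grammar encodes a DFA — one run per string.

Unambiguous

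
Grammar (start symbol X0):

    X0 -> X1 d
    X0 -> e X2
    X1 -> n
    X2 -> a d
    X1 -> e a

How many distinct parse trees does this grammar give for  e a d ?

Parse trees for e a d:
  [X0 [X1 e a] d]
  [X0 e [X2 a d]]

2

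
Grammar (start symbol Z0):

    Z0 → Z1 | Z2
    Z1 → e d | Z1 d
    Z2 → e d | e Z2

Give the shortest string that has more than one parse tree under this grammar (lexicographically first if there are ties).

length 2: e d has 2 parse trees

Two derivations of e d:
  Z0 ⇒ Z1 ⇒ e d
  Z0 ⇒ Z2 ⇒ e d

e d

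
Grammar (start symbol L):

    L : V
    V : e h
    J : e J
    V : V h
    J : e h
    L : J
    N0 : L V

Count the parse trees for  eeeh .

1

Parse trees for eeeh:
  [L [J e [J e [J e h]]]]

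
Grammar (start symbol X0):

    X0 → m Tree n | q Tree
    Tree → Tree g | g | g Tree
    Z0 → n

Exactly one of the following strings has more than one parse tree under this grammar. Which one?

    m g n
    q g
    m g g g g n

m g g g g n

m g n: 1 tree
q g: 1 tree
m g g g g n: 8 trees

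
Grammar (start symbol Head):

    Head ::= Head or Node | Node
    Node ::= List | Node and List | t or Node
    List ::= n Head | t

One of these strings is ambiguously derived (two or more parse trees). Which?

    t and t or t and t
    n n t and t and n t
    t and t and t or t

n n t and t and n t

t and t or t and t: 1 tree
n n t and t and n t: 6 trees
t and t and t or t: 1 tree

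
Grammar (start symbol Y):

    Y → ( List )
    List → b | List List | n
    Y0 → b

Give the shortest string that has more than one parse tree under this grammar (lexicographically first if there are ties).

length 3: no string has ≥2 trees
length 4: no string has ≥2 trees
length 5: ( b b b ) has 2 parse trees

Two derivations of ( b b b ):
  Y ⇒ ( List ) ⇒ ( List List ) ⇒ ( b List ) ⇒ ( b List List ) ⇒ ( b b List ) ⇒ ( b b b )
  Y ⇒ ( List ) ⇒ ( List List ) ⇒ ( List List List ) ⇒ ( b List List ) ⇒ ( b b List ) ⇒ ( b b b )

( b b b )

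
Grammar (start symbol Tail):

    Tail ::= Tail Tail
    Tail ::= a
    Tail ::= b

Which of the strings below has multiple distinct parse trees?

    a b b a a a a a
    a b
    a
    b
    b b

a b b a a a a a: 429 trees
a b: 1 tree
a: 1 tree
b: 1 tree
b b: 1 tree

a b b a a a a a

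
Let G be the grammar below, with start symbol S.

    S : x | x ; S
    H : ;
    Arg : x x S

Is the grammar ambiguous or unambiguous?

(H, Arg are unreachable from S, so their rules don't affect L(S).) The reachable grammar is A → atom sep A | atom. Each atom is followed by either the separator (recurse) or end-of-string (stop) — no choice point.

Unambiguous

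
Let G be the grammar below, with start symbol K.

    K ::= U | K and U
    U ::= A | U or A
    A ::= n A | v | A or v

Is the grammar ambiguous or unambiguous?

Ambiguous

Witness: v or v

Derivation 1: K ⇒ U ⇒ A ⇒ A or v ⇒ v or v
Derivation 2: K ⇒ U ⇒ U or A ⇒ A or A ⇒ v or A ⇒ v or v

Two distinct leftmost derivations for the same string.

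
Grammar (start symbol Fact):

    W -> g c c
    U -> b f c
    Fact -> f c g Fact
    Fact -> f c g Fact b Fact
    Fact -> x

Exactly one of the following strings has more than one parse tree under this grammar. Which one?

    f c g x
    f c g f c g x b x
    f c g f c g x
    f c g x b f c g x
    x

f c g f c g x b x

f c g x: 1 tree
f c g f c g x b x: 2 trees
f c g f c g x: 1 tree
f c g x b f c g x: 1 tree
x: 1 tree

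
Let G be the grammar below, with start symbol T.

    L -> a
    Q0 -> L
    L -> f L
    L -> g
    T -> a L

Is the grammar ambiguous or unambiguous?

(Q0 is unreachable from T, so its rules don't affect L(T).) The reachable rules are right-linear with at most one rule per (nonterminal, next-terminal) pair. Each input token forces the next rule, so parsing is deterministic.

Unambiguous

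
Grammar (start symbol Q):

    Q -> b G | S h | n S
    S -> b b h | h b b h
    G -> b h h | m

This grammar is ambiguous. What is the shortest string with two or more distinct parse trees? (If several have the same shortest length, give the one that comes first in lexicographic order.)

length 2: no string has ≥2 trees
length 4: b b h h has 2 parse trees

Two derivations of b b h h:
  Q ⇒ b G ⇒ b b h h
  Q ⇒ S h ⇒ b b h h

b b h h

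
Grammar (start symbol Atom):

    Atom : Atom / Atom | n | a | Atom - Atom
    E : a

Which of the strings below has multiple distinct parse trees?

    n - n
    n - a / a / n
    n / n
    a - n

n - a / a / n

n - n: 1 tree
n - a / a / n: 5 trees
n / n: 1 tree
a - n: 1 tree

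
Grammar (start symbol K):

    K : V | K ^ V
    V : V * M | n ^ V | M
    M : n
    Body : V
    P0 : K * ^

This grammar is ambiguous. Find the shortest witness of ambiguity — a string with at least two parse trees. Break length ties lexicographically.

n ^ n

length 1: no string has ≥2 trees
length 3: n ^ n has 2 parse trees

Two derivations of n ^ n:
  K ⇒ V ⇒ n ^ V ⇒ n ^ M ⇒ n ^ n
  K ⇒ K ^ V ⇒ V ^ V ⇒ M ^ V ⇒ n ^ V ⇒ n ^ M ⇒ n ^ n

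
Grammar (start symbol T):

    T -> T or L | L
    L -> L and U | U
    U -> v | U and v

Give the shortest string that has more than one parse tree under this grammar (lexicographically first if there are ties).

v and v

length 1: no string has ≥2 trees
length 3: v and v has 2 parse trees

Two derivations of v and v:
  T ⇒ L ⇒ L and U ⇒ U and U ⇒ v and U ⇒ v and v
  T ⇒ L ⇒ U ⇒ U and v ⇒ v and v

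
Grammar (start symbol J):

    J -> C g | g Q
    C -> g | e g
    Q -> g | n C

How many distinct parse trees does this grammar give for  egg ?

Parse trees for egg:
  [J [C e g] g]

1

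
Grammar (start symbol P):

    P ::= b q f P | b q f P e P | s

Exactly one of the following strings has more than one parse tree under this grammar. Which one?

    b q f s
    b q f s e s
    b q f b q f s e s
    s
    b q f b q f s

b q f s: 1 tree
b q f s e s: 1 tree
b q f b q f s e s: 2 trees
s: 1 tree
b q f b q f s: 1 tree

b q f b q f s e s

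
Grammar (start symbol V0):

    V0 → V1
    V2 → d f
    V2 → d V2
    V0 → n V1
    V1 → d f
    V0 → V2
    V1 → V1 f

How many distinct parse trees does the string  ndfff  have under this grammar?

Parse trees for ndfff:
  [V0 n [V1 [V1 [V1 d f] f] f]]

1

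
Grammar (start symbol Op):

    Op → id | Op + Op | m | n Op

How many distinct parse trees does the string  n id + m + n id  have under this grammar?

Parse trees for n id + m + n id:
  [Op [Op n [Op id]] + [Op [Op m] + [Op n [Op id]]]]
  [Op [Op [Op n [Op id]] + [Op m]] + [Op n [Op id]]]
  [Op [Op n [Op [Op id] + [Op m]]] + [Op n [Op id]]]
  [Op n [Op [Op id] + [Op [Op m] + [Op n [Op id]]]]]
  [Op n [Op [Op [Op id] + [Op m]] + [Op n [Op id]]]]

5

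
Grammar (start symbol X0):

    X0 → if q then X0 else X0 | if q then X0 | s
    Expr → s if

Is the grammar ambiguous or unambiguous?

Witness: if q then if q then s else s

Derivation 1: X0 ⇒ if q then X0 else X0 ⇒ if q then if q then X0 else X0 ⇒ if q then if q then s else X0 ⇒ if q then if q then s else s
Derivation 2: X0 ⇒ if q then X0 ⇒ if q then if q then X0 else X0 ⇒ if q then if q then s else X0 ⇒ if q then if q then s else s

Two distinct leftmost derivations for the same string.

Ambiguous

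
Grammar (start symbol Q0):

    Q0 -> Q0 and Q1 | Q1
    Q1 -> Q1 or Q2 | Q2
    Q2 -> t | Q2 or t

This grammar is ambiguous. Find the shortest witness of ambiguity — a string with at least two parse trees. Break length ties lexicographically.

length 1: no string has ≥2 trees
length 3: t or t has 2 parse trees

Two derivations of t or t:
  Q0 ⇒ Q1 ⇒ Q1 or Q2 ⇒ Q2 or Q2 ⇒ t or Q2 ⇒ t or t
  Q0 ⇒ Q1 ⇒ Q2 ⇒ Q2 or t ⇒ t or t

t or t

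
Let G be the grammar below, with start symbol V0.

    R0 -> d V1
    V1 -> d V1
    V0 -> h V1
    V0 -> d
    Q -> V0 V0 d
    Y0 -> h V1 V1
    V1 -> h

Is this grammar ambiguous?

(R0, Q, Y0 are unreachable from V0, so their rules don't affect L(V0).) Restricted to the reachable nonterminals, every rule has the form A → t or A → t B, and no two rules for the same A share a first terminal. The grammar encodes a DFA — one run per string.

Unambiguous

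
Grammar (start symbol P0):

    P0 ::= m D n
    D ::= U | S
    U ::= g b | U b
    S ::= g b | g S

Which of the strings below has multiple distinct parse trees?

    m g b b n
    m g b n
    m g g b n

m g b b n: 1 tree
m g b n: 2 trees
m g g b n: 1 tree

m g b n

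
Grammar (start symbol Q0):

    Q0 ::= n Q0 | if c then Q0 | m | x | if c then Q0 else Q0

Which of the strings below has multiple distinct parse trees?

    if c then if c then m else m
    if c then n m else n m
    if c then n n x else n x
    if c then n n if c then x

if c then if c then m else m

if c then if c then m else m: 2 trees
if c then n m else n m: 1 tree
if c then n n x else n x: 1 tree
if c then n n if c then x: 1 tree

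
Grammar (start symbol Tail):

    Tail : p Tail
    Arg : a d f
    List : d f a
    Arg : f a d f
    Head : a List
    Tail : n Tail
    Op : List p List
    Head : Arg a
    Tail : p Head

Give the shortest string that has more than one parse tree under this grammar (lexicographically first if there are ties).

length 5: p a d f a has 2 parse trees

Two derivations of p a d f a:
  Tail ⇒ p Head ⇒ p a List ⇒ p a d f a
  Tail ⇒ p Head ⇒ p Arg a ⇒ p a d f a

p a d f a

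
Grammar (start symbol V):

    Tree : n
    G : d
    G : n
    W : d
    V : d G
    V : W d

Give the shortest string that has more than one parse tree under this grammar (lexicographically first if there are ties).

length 2: d d has 2 parse trees

Two derivations of d d:
  V ⇒ d G ⇒ d d
  V ⇒ W d ⇒ d d

d d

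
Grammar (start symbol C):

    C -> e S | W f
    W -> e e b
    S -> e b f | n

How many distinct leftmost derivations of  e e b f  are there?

Parse trees for e e b f:
  [C e [S e b f]]
  [C [W e e b] f]

2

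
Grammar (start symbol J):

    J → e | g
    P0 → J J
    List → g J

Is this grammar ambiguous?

Unambiguous

(P0, List are unreachable from J, so their rules don't affect L(J).) Restricted to the reachable nonterminals, every rule has the form A → t or A → t B, and no two rules for the same A share a first terminal. The grammar encodes a DFA — one run per string.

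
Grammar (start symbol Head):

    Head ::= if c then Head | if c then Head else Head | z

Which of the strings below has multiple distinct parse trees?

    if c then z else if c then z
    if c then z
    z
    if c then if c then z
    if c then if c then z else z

if c then z else if c then z: 1 tree
if c then z: 1 tree
z: 1 tree
if c then if c then z: 1 tree
if c then if c then z else z: 2 trees

if c then if c then z else z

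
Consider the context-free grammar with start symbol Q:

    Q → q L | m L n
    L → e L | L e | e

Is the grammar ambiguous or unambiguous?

Witness: q e e

Derivation 1: Q ⇒ q L ⇒ q e L ⇒ q e e
Derivation 2: Q ⇒ q L ⇒ q L e ⇒ q e e

Two distinct leftmost derivations for the same string.

Ambiguous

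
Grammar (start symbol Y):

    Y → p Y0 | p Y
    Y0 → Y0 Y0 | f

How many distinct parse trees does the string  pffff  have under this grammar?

5

Parse trees for pffff:
  [Y p [Y0 [Y0 f] [Y0 [Y0 f] [Y0 [Y0 f] [Y0 f]]]]]
  [Y p [Y0 [Y0 f] [Y0 [Y0 [Y0 f] [Y0 f]] [Y0 f]]]]
  [Y p [Y0 [Y0 [Y0 f] [Y0 f]] [Y0 [Y0 f] [Y0 f]]]]
  [Y p [Y0 [Y0 [Y0 f] [Y0 [Y0 f] [Y0 f]]] [Y0 f]]]
  [Y p [Y0 [Y0 [Y0 [Y0 f] [Y0 f]] [Y0 f]] [Y0 f]]]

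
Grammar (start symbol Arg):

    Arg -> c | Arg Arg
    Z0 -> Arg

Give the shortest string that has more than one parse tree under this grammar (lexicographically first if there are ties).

length 1: no string has ≥2 trees
length 2: no string has ≥2 trees
length 3: c c c has 2 parse trees

Two derivations of c c c:
  Arg ⇒ Arg Arg ⇒ c Arg ⇒ c Arg Arg ⇒ c c Arg ⇒ c c c
  Arg ⇒ Arg Arg ⇒ Arg Arg Arg ⇒ c Arg Arg ⇒ c c Arg ⇒ c c c

c c c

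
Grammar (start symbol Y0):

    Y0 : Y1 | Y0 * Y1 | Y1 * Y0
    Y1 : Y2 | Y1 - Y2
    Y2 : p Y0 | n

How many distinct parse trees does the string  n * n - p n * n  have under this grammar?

Parse trees for n * n - p n * n:
  [Y0 [Y0 [Y1 [Y2 n]]] * [Y1 [Y1 [Y2 n]] - [Y2 p [Y0 [Y0 [Y1 [Y2 n]]] * [Y1 [Y2 n]]]]]]
  [Y0 [Y0 [Y1 [Y2 n]]] * [Y1 [Y1 [Y2 n]] - [Y2 p [Y0 [Y1 [Y2 n]] * [Y0 [Y1 [Y2 n]]]]]]]
  [Y0 [Y0 [Y0 [Y1 [Y2 n]]] * [Y1 [Y1 [Y2 n]] - [Y2 p [Y0 [Y1 [Y2 n]]]]]] * [Y1 [Y2 n]]]
  [Y0 [Y0 [Y1 [Y2 n]] * [Y0 [Y1 [Y1 [Y2 n]] - [Y2 p [Y0 [Y1 [Y2 n]]]]]]] * [Y1 [Y2 n]]]
  [Y0 [Y1 [Y2 n]] * [Y0 [Y1 [Y1 [Y2 n]] - [Y2 p [Y0 [Y0 [Y1 [Y2 n]]] * [Y1 [Y2 n]]]]]]]
  [Y0 [Y1 [Y2 n]] * [Y0 [Y1 [Y1 [Y2 n]] - [Y2 p [Y0 [Y1 [Y2 n]] * [Y0 [Y1 [Y2 n]]]]]]]]
  [Y0 [Y1 [Y2 n]] * [Y0 [Y0 [Y1 [Y1 [Y2 n]] - [Y2 p [Y0 [Y1 [Y2 n]]]]]] * [Y1 [Y2 n]]]]
  [Y0 [Y1 [Y2 n]] * [Y0 [Y1 [Y1 [Y2 n]] - [Y2 p [Y0 [Y1 [Y2 n]]]]] * [Y0 [Y1 [Y2 n]]]]]

8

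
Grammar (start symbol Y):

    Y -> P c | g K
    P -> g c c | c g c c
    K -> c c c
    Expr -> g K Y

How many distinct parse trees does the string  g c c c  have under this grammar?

Parse trees for g c c c:
  [Y [P g c c] c]
  [Y g [K c c c]]

2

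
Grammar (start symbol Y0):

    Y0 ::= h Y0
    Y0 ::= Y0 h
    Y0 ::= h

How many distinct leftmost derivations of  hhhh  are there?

Parse trees for hhhh:
  [Y0 h [Y0 h [Y0 h [Y0 h]]]]
  [Y0 h [Y0 h [Y0 [Y0 h] h]]]
  [Y0 h [Y0 [Y0 h [Y0 h]] h]]
  [Y0 h [Y0 [Y0 [Y0 h] h] h]]
  [Y0 [Y0 h [Y0 h [Y0 h]]] h]
  [Y0 [Y0 h [Y0 [Y0 h] h]] h]
  [Y0 [Y0 [Y0 h [Y0 h]] h] h]
  [Y0 [Y0 [Y0 [Y0 h] h] h] h]

8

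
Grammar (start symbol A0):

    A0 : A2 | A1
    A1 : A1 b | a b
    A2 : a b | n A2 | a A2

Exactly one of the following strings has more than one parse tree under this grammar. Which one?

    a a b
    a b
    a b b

a a b: 1 tree
a b: 2 trees
a b b: 1 tree

a b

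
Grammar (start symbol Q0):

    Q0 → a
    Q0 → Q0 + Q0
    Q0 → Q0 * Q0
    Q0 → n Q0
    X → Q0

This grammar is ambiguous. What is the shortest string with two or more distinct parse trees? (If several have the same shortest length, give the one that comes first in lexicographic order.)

n a * a

length 1: no string has ≥2 trees
length 2: no string has ≥2 trees
length 3: no string has ≥2 trees
length 4: n a * a has 2 parse trees

Two derivations of n a * a:
  Q0 ⇒ Q0 * Q0 ⇒ n Q0 * Q0 ⇒ n a * Q0 ⇒ n a * a
  Q0 ⇒ n Q0 ⇒ n Q0 * Q0 ⇒ n a * Q0 ⇒ n a * a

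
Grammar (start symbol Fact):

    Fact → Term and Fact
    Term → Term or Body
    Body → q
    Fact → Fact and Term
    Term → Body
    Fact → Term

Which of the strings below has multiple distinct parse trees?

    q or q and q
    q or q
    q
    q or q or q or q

q or q and q

q or q and q: 2 trees
q or q: 1 tree
q: 1 tree
q or q or q or q: 1 tree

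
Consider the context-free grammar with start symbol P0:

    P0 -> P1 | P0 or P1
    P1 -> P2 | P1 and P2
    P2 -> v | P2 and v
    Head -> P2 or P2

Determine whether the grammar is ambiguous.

Ambiguous

Witness: v and v

Derivation 1: P0 ⇒ P1 ⇒ P2 ⇒ P2 and v ⇒ v and v
Derivation 2: P0 ⇒ P1 ⇒ P1 and P2 ⇒ P2 and P2 ⇒ v and P2 ⇒ v and v

Two distinct leftmost derivations for the same string.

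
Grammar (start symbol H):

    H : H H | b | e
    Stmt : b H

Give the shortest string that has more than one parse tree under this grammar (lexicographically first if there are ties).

length 1: no string has ≥2 trees
length 2: no string has ≥2 trees
length 3: b b b has 2 parse trees

Two derivations of b b b:
  H ⇒ H H ⇒ H H H ⇒ b H H ⇒ b b H ⇒ b b b
  H ⇒ H H ⇒ b H ⇒ b H H ⇒ b b H ⇒ b b b

b b b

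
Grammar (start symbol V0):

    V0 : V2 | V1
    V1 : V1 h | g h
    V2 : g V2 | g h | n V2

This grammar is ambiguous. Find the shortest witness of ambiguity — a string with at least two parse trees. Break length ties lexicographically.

g h

length 2: g h has 2 parse trees

Two derivations of g h:
  V0 ⇒ V2 ⇒ g h
  V0 ⇒ V1 ⇒ g h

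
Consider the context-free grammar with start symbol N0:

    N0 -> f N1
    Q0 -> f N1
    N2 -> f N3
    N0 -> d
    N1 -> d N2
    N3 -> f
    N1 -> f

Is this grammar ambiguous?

Unambiguous

(Q0 is unreachable from N0, so its rules don't affect L(N0).) Restricted to the reachable nonterminals, every rule has the form A → t or A → t B, and no two rules for the same A share a first terminal. The grammar encodes a DFA — one run per string.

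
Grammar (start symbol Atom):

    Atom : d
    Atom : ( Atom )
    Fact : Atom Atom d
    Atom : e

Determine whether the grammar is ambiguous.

Unambiguous

(Fact is unreachable from Atom, so its rules don't affect L(Atom).) L(Atom) is { openⁿ atom closeⁿ : n ≥ 0 }. The bracket depth fixes n, and the derivation is forced at every step.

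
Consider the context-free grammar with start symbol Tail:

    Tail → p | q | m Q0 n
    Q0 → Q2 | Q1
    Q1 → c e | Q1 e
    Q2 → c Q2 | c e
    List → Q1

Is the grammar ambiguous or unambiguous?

Ambiguous

Witness: m c e n

Derivation 1: Tail ⇒ m Q0 n ⇒ m Q2 n ⇒ m c e n
Derivation 2: Tail ⇒ m Q0 n ⇒ m Q1 n ⇒ m c e n

Two distinct leftmost derivations for the same string.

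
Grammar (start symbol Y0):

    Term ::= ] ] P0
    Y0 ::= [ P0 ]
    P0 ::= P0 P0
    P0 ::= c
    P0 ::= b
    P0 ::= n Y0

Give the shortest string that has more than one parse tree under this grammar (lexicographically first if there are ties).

[ b b b ]

length 3: no string has ≥2 trees
length 4: no string has ≥2 trees
length 5: [ b b b ] has 2 parse trees

Two derivations of [ b b b ]:
  Y0 ⇒ [ P0 ] ⇒ [ P0 P0 ] ⇒ [ P0 P0 P0 ] ⇒ [ b P0 P0 ] ⇒ [ b b P0 ] ⇒ [ b b b ]
  Y0 ⇒ [ P0 ] ⇒ [ P0 P0 ] ⇒ [ b P0 ] ⇒ [ b P0 P0 ] ⇒ [ b b P0 ] ⇒ [ b b b ]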